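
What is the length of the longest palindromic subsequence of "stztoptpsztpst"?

One longest palindromic subsequence is stzptpzts (positions 1,2,3,6,7,8,10,11,13); it reads the same forward and backward, and the interval DP gives dp[1][14] = 9.

9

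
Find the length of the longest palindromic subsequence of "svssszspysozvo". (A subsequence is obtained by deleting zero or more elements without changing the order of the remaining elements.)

7

One longest palindromic subsequence is vzsyszv (positions 2,6,7,9,10,12,13); it reads the same forward and backward, and the interval DP gives dp[1][14] = 7.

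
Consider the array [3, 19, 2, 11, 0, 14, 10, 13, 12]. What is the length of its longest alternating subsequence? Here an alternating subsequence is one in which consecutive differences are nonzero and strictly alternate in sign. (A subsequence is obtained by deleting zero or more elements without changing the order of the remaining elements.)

9

Track the best alternating length ending on an up-step vs a down-step at each position: up/down = 1/1, 2/1, 1/3, 4/3, 1/5, 6/3, 6/7, 8/7, 8/9.
The maximum over both is 9; one such subsequence is 3, 19, 2, 11, 0, 14, 10, 13, 12.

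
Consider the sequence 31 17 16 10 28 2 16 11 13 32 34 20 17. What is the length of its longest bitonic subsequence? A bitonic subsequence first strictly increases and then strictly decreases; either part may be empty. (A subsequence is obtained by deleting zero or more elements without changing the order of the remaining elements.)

7

Let inc[i] be the LIS ending at i and dec[i] the longest strictly decreasing subsequence starting at i. inc = [1, 1, 1, 1, 2, 1, 2, 2, 3, 4, 5, 4, 4], dec = [5, 4, 3, 2, 3, 1, 2, 1, 1, 3, 3, 2, 1].
max_i inc[i]+dec[i]−1 = 7, with one witness 10, 11, 13, 32, 34, 20, 17.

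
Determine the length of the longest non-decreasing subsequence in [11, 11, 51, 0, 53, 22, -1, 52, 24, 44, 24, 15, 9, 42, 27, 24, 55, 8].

Scanning left to right, the best length ending at each element is: 11→1, 11→2, 51→3, 0→1, 53→4, 22→3, -1→1, 52→4, 24→4, 44→5, 24→5, 15→3, 9→2, 42→6, 27→6, 24→6, 55→7, 8→2.
So the longest non-decreasing subsequence has length 7, e.g. 11, 11, 22, 24, 24, 42, 55.

7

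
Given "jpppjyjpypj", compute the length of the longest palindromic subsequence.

One longest palindromic subsequence is jppjyjppj (positions 1,2,4,5,6,7,8,10,11); it reads the same forward and backward, and the interval DP gives dp[1][11] = 9.

9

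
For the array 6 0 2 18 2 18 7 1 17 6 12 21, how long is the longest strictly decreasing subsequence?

Scanning left to right, the best length ending at each element is: 6→1, 0→2, 2→2, 18→1, 2→2, 18→1, 7→2, 1→3, 17→2, 6→3, 12→3, 21→1.
So the longest decreasing subsequence has length 3, e.g. 6, 2, 1.

3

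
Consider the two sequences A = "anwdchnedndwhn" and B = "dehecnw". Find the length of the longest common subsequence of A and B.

Backtracking the LCS table gives one alignment: d (A4,B1) → h (A6,B3) → e (A8,B4) → n (A10,B6) → w (A12,B7).
So the longest common subsequence has length 5.

5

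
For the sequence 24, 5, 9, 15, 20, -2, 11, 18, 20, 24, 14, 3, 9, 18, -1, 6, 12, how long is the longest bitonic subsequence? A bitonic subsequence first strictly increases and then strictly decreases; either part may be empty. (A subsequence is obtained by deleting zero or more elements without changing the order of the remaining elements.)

One longest bitonic subsequence is 5, 9, 15, 18, 20, 24, 14, 9, 6 (positions 2,3,4,8,9,10,11,13,16): it rises to 24 then falls. Length 9 is optimal.

9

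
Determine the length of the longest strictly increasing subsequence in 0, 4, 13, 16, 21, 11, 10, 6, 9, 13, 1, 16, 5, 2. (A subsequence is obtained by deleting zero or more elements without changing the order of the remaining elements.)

Let dp[i] be the longest increasing subsequence ending at position i. Then dp = [1, 2, 3, 4, 5, 3, 3, 3, 4, 5, 2, 6, 3, 3].
The maximum is 6; one witness is 0, 4, 6, 9, 13, 16 at positions 1,2,8,9,10,12.

6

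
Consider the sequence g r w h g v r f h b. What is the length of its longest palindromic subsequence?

One longest palindromic subsequence is hfh (positions 4,8,9); it reads the same forward and backward, and the interval DP gives dp[1][10] = 3.

3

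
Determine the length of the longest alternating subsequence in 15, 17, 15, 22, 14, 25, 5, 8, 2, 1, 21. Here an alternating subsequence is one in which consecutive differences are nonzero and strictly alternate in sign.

Track the best alternating length ending on an up-step vs a down-step at each position: up/down = 1/1, 2/1, 1/3, 4/1, 1/5, 6/1, 1/7, 8/7, 1/9, 1/9, 10/7.
The maximum over both is 10; one such subsequence is 15, 17, 15, 22, 14, 25, 5, 8, 2, 21.

10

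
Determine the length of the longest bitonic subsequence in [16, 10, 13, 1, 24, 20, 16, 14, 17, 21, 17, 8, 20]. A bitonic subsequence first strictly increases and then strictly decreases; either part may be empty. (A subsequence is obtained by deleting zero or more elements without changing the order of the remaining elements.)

Let inc[i] be the LIS ending at i and dec[i] the longest strictly decreasing subsequence starting at i. inc = [1, 1, 2, 1, 3, 3, 3, 3, 4, 5, 4, 2, 5], dec = [3, 2, 2, 1, 5, 4, 3, 2, 2, 3, 2, 1, 1].
max_i inc[i]+dec[i]−1 = 7, with one witness 10, 13, 24, 20, 16, 14, 8.

7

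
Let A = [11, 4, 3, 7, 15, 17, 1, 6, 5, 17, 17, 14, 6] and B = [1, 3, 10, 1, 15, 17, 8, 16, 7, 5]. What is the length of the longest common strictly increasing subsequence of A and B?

For each value that appears in both, track the longest common increasing run ending there.
The best achievable length is 3; one witness is 3, 15, 17 (A-positions 3,5,6, B-positions 2,5,6).

3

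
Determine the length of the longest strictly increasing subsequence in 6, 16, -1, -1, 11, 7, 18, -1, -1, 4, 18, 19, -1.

One longest increasing subsequence is 6, 16, 18, 19 (positions 1,2,7,12), of length 4; no longer one exists.

4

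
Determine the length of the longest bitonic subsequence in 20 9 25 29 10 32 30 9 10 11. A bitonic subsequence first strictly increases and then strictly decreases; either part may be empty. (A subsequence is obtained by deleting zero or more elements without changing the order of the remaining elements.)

Let inc[i] be the LIS ending at i and dec[i] the longest strictly decreasing subsequence starting at i. inc = [1, 1, 2, 3, 2, 4, 4, 1, 2, 3], dec = [3, 1, 3, 3, 2, 3, 2, 1, 1, 1].
max_i inc[i]+dec[i]−1 = 6, with one witness 20, 25, 29, 32, 30, 11.

6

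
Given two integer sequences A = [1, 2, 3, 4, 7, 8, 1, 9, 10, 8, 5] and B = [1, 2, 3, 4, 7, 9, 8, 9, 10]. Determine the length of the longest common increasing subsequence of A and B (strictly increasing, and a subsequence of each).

8

A longest common strictly increasing subsequence is 1, 2, 3, 4, 7, 8, 9, 10 (length 8); it appears in order in both A and B, and no longer such subsequence exists.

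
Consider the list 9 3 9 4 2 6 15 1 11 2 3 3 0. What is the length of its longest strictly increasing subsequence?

4

Let dp[i] be the longest increasing subsequence ending at position i. Then dp = [1, 1, 2, 2, 1, 3, 4, 1, 4, 2, 3, 3, 1].
The maximum is 4; one witness is 3, 4, 6, 15 at positions 2,4,6,7.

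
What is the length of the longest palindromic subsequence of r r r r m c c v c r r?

7

One longest palindromic subsequence is rrcvcrr (positions 1,2,6,8,9,10,11); it reads the same forward and backward, and the interval DP gives dp[1][11] = 7.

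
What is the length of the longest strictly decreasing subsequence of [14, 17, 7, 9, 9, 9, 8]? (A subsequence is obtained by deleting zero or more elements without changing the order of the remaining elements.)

3

Scanning left to right, the best length ending at each element is: 14→1, 17→1, 7→2, 9→2, 9→2, 9→2, 8→3.
So the longest decreasing subsequence has length 3, e.g. 14, 9, 8.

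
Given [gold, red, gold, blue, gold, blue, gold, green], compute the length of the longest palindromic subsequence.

5

One longest palindromic subsequence is gold blue gold blue gold (positions 3,4,5,6,7); it reads the same forward and backward, and the interval DP gives dp[1][8] = 5.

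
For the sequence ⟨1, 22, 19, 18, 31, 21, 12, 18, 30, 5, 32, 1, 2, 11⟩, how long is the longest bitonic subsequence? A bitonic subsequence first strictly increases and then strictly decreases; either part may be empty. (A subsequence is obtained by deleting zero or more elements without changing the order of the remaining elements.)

One longest bitonic subsequence is 1, 22, 19, 18, 12, 5, 2 (positions 1,2,3,4,7,10,13): it rises to 22 then falls. Length 7 is optimal.

7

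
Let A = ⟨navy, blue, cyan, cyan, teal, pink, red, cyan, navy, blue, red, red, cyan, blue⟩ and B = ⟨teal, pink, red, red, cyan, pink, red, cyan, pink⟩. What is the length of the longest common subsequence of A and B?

6

Backtracking the LCS table gives one alignment: teal (A5,B1) → pink (A6,B2) → red (A7,B4) → cyan (A8,B5) → red (A12,B7) → cyan (A13,B8).
So the longest common subsequence has length 6.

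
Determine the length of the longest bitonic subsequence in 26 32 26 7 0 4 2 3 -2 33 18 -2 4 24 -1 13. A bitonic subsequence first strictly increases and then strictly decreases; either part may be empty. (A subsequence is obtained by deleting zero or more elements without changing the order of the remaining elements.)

7

One longest bitonic subsequence is 26, 32, 26, 7, 4, 3, -1 (positions 1,2,3,4,6,8,15): it rises to 32 then falls. Length 7 is optimal.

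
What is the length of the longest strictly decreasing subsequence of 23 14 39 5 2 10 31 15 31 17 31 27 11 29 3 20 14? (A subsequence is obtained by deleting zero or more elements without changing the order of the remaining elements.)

Scanning left to right, the best length ending at each element is: 23→1, 14→2, 39→1, 5→3, 2→4, 10→3, 31→2, 15→3, 31→2, 17→3, 31→2, 27→3, 11→4, 29→3, 3→5, 20→4, 14→5.
So the longest decreasing subsequence has length 5, e.g. 39, 31, 15, 11, 3.

5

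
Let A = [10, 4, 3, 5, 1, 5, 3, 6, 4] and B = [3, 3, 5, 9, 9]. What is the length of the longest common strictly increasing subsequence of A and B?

For each value that appears in both, track the longest common increasing run ending there.
The best achievable length is 2; one witness is 3, 5 (A-positions 3,4, B-positions 1,3).

2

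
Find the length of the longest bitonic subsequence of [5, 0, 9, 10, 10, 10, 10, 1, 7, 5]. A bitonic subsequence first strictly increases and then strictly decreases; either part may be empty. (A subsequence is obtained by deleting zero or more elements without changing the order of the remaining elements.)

One longest bitonic subsequence is 5, 9, 10, 7, 5 (positions 1,3,4,9,10): it rises to 10 then falls. Length 5 is optimal.

5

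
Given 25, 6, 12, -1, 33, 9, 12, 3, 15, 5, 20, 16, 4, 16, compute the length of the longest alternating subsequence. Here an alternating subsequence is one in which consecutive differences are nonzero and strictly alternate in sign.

13

A longest alternating subsequence is 25, 6, 12, -1, 33, 9, 12, 3, 15, 5, 20, 4, 16 (positions 1,2,3,4,5,6,7,8,9,10,11,13,14); its 12 consecutive differences strictly alternate in sign, and length 13 is optimal.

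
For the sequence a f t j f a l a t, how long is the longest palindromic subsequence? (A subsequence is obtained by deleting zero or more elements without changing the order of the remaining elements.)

5

One longest palindromic subsequence is talat (positions 3,6,7,8,9); it reads the same forward and backward, and the interval DP gives dp[1][9] = 5.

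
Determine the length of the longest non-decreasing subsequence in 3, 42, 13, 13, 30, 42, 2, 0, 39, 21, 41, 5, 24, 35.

One longest non-decreasing subsequence is 3, 13, 13, 30, 39, 41 (positions 1,3,4,5,9,11), of length 6; no longer one exists.

6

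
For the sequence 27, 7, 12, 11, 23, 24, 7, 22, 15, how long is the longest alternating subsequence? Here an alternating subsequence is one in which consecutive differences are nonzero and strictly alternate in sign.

8

A longest alternating subsequence is 27, 7, 12, 11, 23, 7, 22, 15 (positions 1,2,3,4,5,7,8,9); its 7 consecutive differences strictly alternate in sign, and length 8 is optimal.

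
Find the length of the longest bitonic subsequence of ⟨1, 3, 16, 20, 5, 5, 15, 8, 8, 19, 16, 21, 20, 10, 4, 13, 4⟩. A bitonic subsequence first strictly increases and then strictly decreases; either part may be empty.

9

One longest bitonic subsequence is 1, 3, 5, 15, 19, 21, 20, 13, 4 (positions 1,2,5,7,10,12,13,16,17): it rises to 21 then falls. Length 9 is optimal.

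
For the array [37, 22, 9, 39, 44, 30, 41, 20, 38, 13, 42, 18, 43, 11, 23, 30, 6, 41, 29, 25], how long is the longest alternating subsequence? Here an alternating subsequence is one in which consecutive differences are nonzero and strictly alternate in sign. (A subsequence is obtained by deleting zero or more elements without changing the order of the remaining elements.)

Track the best alternating length ending on an up-step vs a down-step at each position: up/down = 1/1, 1/2, 1/2, 3/1, 3/1, 3/4, 5/4, 3/6, 7/6, 3/8, 9/4, 9/10, 11/4, 3/12, 13/12, 13/12, 1/14, 15/12, 15/16, 15/16.
The maximum over both is 16; one such subsequence is 37, 22, 39, 30, 41, 20, 38, 13, 42, 18, 43, 11, 23, 6, 41, 29.

16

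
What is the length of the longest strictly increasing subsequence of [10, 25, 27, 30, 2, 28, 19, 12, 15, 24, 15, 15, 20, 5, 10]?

4

Scanning left to right, the best length ending at each element is: 10→1, 25→2, 27→3, 30→4, 2→1, 28→4, 19→2, 12→2, 15→3, 24→4, 15→3, 15→3, 20→4, 5→2, 10→3.
So the longest increasing subsequence has length 4, e.g. 10, 25, 27, 30.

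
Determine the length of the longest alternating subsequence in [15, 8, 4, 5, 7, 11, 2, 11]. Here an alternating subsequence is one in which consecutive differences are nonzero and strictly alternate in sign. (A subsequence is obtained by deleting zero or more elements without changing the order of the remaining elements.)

5

Track the best alternating length ending on an up-step vs a down-step at each position: up/down = 1/1, 1/2, 1/2, 3/2, 3/2, 3/2, 1/4, 5/2.
The maximum over both is 5; one such subsequence is 15, 4, 5, 2, 11.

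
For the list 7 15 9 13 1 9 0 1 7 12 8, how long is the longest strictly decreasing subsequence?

Let dp[i] be the longest decreasing subsequence ending at position i. Then dp = [1, 1, 2, 2, 3, 3, 4, 4, 4, 3, 4].
The maximum is 4; one witness is 15, 9, 1, 0 at positions 2,3,5,7.

4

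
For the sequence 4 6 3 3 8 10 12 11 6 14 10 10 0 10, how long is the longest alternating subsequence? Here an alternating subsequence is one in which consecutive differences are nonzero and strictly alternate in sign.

Track the best alternating length ending on an up-step vs a down-step at each position: up/down = 1/1, 2/1, 1/3, 1/3, 4/1, 4/1, 4/1, 4/5, 4/5, 6/1, 6/7, 6/7, 1/7, 8/7.
The maximum over both is 8; one such subsequence is 4, 6, 3, 12, 11, 14, 0, 10.

8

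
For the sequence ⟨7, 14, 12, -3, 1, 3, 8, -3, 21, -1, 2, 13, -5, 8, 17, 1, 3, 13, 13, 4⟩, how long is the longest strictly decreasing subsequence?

5

One longest decreasing subsequence is 14, 12, 1, -3, -5 (positions 2,3,5,8,13), of length 5; no longer one exists.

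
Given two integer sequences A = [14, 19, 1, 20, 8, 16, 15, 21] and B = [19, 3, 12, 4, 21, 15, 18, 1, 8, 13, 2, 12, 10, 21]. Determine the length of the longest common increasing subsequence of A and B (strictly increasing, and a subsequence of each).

For each value that appears in both, track the longest common increasing run ending there.
The best achievable length is 3; one witness is 1, 8, 21 (A-positions 3,5,8, B-positions 8,9,14).

3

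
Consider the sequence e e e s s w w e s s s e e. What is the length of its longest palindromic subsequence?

10

One longest palindromic subsequence is eesswwssee (positions 1,2,4,5,6,7,10,11,12,13); it reads the same forward and backward, and the interval DP gives dp[1][13] = 10.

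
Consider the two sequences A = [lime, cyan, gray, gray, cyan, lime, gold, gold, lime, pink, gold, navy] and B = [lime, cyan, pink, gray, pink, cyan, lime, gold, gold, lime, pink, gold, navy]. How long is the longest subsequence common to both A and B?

11

Backtracking the LCS table gives one alignment: lime (A1,B1) → cyan (A2,B2) → gray (A3,B4) → cyan (A5,B6) → lime (A6,B7) → gold (A7,B8) → gold (A8,B9) → lime (A9,B10) → pink (A10,B11) → gold (A11,B12) → navy (A12,B13).
So the longest common subsequence has length 11.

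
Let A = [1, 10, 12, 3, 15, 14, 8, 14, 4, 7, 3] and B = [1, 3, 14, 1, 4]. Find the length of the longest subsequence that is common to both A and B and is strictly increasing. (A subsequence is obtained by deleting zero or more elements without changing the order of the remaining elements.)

3

A longest common strictly increasing subsequence is 1, 3, 14 (length 3); it appears in order in both A and B, and no longer such subsequence exists.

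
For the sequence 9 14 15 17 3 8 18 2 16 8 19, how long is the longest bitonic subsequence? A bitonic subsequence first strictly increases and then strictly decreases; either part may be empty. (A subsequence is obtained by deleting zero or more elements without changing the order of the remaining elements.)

7

Let inc[i] be the LIS ending at i and dec[i] the longest strictly decreasing subsequence starting at i. inc = [1, 2, 3, 4, 1, 2, 5, 1, 4, 2, 6], dec = [3, 3, 3, 3, 2, 2, 3, 1, 2, 1, 1].
max_i inc[i]+dec[i]−1 = 7, with one witness 9, 14, 15, 17, 18, 16, 8.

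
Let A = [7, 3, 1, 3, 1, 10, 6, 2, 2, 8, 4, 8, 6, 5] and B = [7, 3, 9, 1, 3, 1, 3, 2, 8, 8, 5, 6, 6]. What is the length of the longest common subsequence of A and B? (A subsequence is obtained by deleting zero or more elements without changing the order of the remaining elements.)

9

Backtracking the LCS table gives one alignment: 7 (A1,B1) → 3 (A2,B2) → 1 (A3,B4) → 3 (A4,B5) → 1 (A5,B6) → 2 (A9,B8) → 8 (A10,B9) → 8 (A12,B10) → 6 (A13,B13).
So the longest common subsequence has length 9.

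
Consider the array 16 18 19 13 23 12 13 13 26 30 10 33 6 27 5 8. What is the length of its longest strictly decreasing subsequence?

Let dp[i] be the longest decreasing subsequence ending at position i. Then dp = [1, 1, 1, 2, 1, 3, 2, 2, 1, 1, 4, 1, 5, 2, 6, 5].
The maximum is 6; one witness is 16, 13, 12, 10, 6, 5 at positions 1,4,6,11,13,15.

6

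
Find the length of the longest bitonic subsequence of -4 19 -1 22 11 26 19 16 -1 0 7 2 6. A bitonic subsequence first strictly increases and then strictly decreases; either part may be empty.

Let inc[i] be the LIS ending at i and dec[i] the longest strictly decreasing subsequence starting at i. inc = [1, 2, 2, 3, 3, 4, 4, 4, 2, 3, 4, 4, 5], dec = [1, 4, 1, 5, 3, 5, 4, 3, 1, 1, 2, 1, 1].
max_i inc[i]+dec[i]−1 = 8, with one witness -4, 19, 22, 26, 19, 16, 7, 6.

8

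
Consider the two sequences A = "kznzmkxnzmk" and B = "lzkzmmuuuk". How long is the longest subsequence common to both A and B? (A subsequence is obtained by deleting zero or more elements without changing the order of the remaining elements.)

Backtracking the LCS table gives one alignment: k (A1,B3) → z (A4,B4) → m (A5,B5) → m (A10,B6) → k (A11,B10).
So the longest common subsequence has length 5.

5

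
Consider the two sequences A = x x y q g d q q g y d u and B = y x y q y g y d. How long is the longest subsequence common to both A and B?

Backtracking the LCS table gives one alignment: x (A2,B2) → y (A3,B3) → q (A4,B4) → g (A9,B6) → y (A10,B7) → d (A11,B8).
So the longest common subsequence has length 6.

6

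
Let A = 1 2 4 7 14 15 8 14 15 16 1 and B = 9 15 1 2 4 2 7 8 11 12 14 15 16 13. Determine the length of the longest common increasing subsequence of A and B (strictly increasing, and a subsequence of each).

For each value that appears in both, track the longest common increasing run ending there.
The best achievable length is 8; one witness is 1, 2, 4, 7, 8, 14, 15, 16 (A-positions 1,2,3,4,7,8,9,10, B-positions 3,4,5,7,8,11,12,13).

8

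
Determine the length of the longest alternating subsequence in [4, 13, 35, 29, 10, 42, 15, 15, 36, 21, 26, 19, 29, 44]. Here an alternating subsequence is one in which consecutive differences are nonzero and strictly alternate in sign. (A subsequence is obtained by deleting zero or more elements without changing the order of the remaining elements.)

Track the best alternating length ending on an up-step vs a down-step at each position: up/down = 1/1, 2/1, 2/1, 2/3, 2/3, 4/1, 4/5, 4/5, 6/5, 6/7, 8/7, 6/9, 10/7, 10/1.
The maximum over both is 10; one such subsequence is 4, 35, 29, 42, 15, 36, 21, 26, 19, 29.

10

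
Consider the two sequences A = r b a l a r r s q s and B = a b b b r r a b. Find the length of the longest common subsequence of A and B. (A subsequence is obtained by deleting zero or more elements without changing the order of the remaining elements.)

3

Backtracking the LCS table gives one alignment: b (A2,B4) → r (A6,B5) → r (A7,B6).
So the longest common subsequence has length 3.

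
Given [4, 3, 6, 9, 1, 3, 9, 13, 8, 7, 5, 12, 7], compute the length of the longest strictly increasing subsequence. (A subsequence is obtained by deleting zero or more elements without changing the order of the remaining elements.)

4

Let dp[i] be the longest increasing subsequence ending at position i. Then dp = [1, 1, 2, 3, 1, 2, 3, 4, 3, 3, 3, 4, 4].
The maximum is 4; one witness is 4, 6, 9, 13 at positions 1,3,4,8.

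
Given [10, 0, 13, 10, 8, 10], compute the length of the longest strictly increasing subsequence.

One longest increasing subsequence is 0, 8, 10 (positions 2,5,6), of length 3; no longer one exists.

3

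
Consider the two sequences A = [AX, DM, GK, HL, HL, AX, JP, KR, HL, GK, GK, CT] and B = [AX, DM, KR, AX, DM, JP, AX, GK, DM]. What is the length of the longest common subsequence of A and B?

5

A longest common subsequence is AX, DM, AX, JP, GK (length 5); the LCS DP confirms no longer common subsequence exists.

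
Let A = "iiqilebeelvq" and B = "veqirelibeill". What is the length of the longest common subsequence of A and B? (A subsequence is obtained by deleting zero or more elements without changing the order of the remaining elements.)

6

A longest common subsequence is qilbel (length 6); the LCS DP confirms no longer common subsequence exists.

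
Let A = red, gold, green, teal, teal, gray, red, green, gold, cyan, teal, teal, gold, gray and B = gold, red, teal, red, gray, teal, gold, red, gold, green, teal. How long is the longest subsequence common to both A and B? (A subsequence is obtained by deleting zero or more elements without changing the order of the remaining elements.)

Backtracking the LCS table gives one alignment: red (A1,B2) → teal (A4,B3) → teal (A5,B6) → red (A7,B8) → green (A8,B10) → teal (A12,B11).
So the longest common subsequence has length 6.

6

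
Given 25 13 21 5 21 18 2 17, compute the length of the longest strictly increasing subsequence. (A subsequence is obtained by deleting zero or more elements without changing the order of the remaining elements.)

2

Let dp[i] be the longest increasing subsequence ending at position i. Then dp = [1, 1, 2, 1, 2, 2, 1, 2].
The maximum is 2; one witness is 13, 21 at positions 2,3.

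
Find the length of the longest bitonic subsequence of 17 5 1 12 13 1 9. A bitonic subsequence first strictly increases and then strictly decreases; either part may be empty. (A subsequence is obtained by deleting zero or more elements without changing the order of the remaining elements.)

4

One longest bitonic subsequence is 5, 12, 13, 9 (positions 2,4,5,7): it rises to 13 then falls. Length 4 is optimal.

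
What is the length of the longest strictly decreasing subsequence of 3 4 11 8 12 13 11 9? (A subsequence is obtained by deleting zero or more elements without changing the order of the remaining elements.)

Let dp[i] be the longest decreasing subsequence ending at position i. Then dp = [1, 1, 1, 2, 1, 1, 2, 3].
The maximum is 3; one witness is 12, 11, 9 at positions 5,7,8.

3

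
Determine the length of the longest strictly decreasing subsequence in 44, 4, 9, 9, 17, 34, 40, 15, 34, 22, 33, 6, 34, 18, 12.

6

Scanning left to right, the best length ending at each element is: 44→1, 4→2, 9→2, 9→2, 17→2, 34→2, 40→2, 15→3, 34→3, 22→4, 33→4, 6→5, 34→3, 18→5, 12→6.
So the longest decreasing subsequence has length 6, e.g. 44, 40, 34, 22, 18, 12.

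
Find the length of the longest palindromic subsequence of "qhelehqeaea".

Using dp[i][j] = 2 + dp[i+1][j−1] if the ends match, else max(dp[i+1][j], dp[i][j−1]):
dp[1][11] = 7. A witness is qhelehq at positions 1,2,3,4,5,6,7.

7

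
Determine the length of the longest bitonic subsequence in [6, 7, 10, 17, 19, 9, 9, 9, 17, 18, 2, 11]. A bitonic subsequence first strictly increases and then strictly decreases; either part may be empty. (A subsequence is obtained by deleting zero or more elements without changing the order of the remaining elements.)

One longest bitonic subsequence is 6, 7, 10, 17, 19, 18, 11 (positions 1,2,3,4,5,10,12): it rises to 19 then falls. Length 7 is optimal.

7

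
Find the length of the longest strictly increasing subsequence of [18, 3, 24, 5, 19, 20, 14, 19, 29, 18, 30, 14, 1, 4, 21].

6

Let dp[i] be the longest increasing subsequence ending at position i. Then dp = [1, 1, 2, 2, 3, 4, 3, 4, 5, 4, 6, 3, 1, 2, 5].
The maximum is 6; one witness is 3, 5, 19, 20, 29, 30 at positions 2,4,5,6,9,11.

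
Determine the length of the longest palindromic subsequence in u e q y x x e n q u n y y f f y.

6

One longest palindromic subsequence is uqxxqu (positions 1,3,5,6,9,10); it reads the same forward and backward, and the interval DP gives dp[1][16] = 6.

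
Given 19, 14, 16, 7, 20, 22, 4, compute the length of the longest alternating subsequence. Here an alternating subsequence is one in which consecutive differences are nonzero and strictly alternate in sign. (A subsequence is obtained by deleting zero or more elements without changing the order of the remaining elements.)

A longest alternating subsequence is 19, 14, 16, 7, 20, 4 (positions 1,2,3,4,5,7); its 5 consecutive differences strictly alternate in sign, and length 6 is optimal.

6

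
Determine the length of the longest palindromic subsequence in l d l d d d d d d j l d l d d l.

Using dp[i][j] = 2 + dp[i+1][j−1] if the ends match, else max(dp[i+1][j], dp[i][j−1]):
dp[1][16] = 13. A witness is ldldddddddldl at positions 1,2,3,4,5,6,7,8,9,12,13,15,16.

13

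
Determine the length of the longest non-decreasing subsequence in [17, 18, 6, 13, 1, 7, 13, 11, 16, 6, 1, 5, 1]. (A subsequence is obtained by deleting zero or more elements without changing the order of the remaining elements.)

4

One longest non-decreasing subsequence is 6, 13, 13, 16 (positions 3,4,7,9), of length 4; no longer one exists.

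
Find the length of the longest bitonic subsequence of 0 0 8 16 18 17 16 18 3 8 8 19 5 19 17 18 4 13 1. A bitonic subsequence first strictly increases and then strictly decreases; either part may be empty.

Let inc[i] be the LIS ending at i and dec[i] the longest strictly decreasing subsequence starting at i. inc = [1, 1, 2, 3, 4, 4, 3, 5, 2, 3, 3, 6, 3, 6, 4, 5, 3, 4, 2], dec = [1, 1, 4, 5, 7, 6, 5, 5, 2, 4, 4, 4, 3, 4, 3, 3, 2, 2, 1].
max_i inc[i]+dec[i]−1 = 10, with one witness 0, 8, 16, 18, 17, 16, 8, 5, 4, 1.

10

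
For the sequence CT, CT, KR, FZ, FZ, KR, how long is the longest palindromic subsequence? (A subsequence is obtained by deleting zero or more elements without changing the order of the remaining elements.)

One longest palindromic subsequence is KR FZ FZ KR (positions 3,4,5,6); it reads the same forward and backward, and the interval DP gives dp[1][6] = 4.

4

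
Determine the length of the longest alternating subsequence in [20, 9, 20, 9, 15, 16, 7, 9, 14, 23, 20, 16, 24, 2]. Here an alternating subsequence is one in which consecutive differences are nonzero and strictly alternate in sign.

10

A longest alternating subsequence is 20, 9, 20, 9, 15, 7, 23, 20, 24, 2 (positions 1,2,3,4,5,7,10,11,13,14); its 9 consecutive differences strictly alternate in sign, and length 10 is optimal.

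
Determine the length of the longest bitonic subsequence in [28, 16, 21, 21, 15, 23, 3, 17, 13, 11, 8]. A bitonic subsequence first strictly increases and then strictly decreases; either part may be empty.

One longest bitonic subsequence is 16, 21, 23, 17, 13, 11, 8 (positions 2,3,6,8,9,10,11): it rises to 23 then falls. Length 7 is optimal.

7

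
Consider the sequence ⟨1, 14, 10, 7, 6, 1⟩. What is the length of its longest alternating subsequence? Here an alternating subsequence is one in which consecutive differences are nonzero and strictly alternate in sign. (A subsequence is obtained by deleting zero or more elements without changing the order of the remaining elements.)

3

Track the best alternating length ending on an up-step vs a down-step at each position: up/down = 1/1, 2/1, 2/3, 2/3, 2/3, 1/3.
The maximum over both is 3; one such subsequence is 1, 14, 10.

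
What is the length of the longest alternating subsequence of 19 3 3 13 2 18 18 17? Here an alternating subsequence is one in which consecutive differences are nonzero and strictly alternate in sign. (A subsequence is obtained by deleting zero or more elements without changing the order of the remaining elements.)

6

Track the best alternating length ending on an up-step vs a down-step at each position: up/down = 1/1, 1/2, 1/2, 3/2, 1/4, 5/2, 5/2, 5/6.
The maximum over both is 6; one such subsequence is 19, 3, 13, 2, 18, 17.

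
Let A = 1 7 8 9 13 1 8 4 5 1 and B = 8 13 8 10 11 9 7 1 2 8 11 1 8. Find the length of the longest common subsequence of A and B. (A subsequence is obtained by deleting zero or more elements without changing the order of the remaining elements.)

5

Backtracking the LCS table gives one alignment: 8 (A3,B3) → 9 (A4,B6) → 1 (A6,B8) → 8 (A7,B10) → 1 (A10,B12).
So the longest common subsequence has length 5.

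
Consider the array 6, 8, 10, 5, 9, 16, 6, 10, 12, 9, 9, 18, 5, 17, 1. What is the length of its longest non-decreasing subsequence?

6

Scanning left to right, the best length ending at each element is: 6→1, 8→2, 10→3, 5→1, 9→3, 16→4, 6→2, 10→4, 12→5, 9→4, 9→5, 18→6, 5→2, 17→6, 1→1.
So the longest non-decreasing subsequence has length 6, e.g. 6, 8, 10, 10, 12, 18.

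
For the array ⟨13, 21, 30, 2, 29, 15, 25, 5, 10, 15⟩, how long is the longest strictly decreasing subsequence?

Let dp[i] be the longest decreasing subsequence ending at position i. Then dp = [1, 1, 1, 2, 2, 3, 3, 4, 4, 4].
The maximum is 4; one witness is 30, 29, 15, 5 at positions 3,5,6,8.

4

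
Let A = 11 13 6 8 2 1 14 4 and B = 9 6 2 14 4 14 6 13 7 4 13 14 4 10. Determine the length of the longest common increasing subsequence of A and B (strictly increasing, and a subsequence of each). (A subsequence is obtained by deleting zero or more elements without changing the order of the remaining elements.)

For each value that appears in both, track the longest common increasing run ending there.
The best achievable length is 2; one witness is 6, 14 (A-positions 3,7, B-positions 2,4).

2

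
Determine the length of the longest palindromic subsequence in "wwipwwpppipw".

8

Using dp[i][j] = 2 + dp[i+1][j−1] if the ends match, else max(dp[i+1][j], dp[i][j−1]):
dp[1][12] = 8. A witness is wippppiw at positions 1,3,4,7,8,9,10,12.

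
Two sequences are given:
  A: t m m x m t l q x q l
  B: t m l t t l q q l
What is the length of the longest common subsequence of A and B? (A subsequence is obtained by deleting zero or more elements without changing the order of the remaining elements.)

7

A longest common subsequence is tmtlqql (length 7); the LCS DP confirms no longer common subsequence exists.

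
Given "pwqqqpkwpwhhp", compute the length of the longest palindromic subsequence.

One longest palindromic subsequence is pwpwpwp (positions 1,2,6,8,9,10,13); it reads the same forward and backward, and the interval DP gives dp[1][13] = 7.

7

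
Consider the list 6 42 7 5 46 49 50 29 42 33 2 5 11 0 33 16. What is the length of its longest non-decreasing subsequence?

Let dp[i] be the longest non-decreasing subsequence ending at position i. Then dp = [1, 2, 2, 1, 3, 4, 5, 3, 4, 4, 1, 2, 3, 1, 5, 4].
The maximum is 5; one witness is 6, 42, 46, 49, 50 at positions 1,2,5,6,7.

5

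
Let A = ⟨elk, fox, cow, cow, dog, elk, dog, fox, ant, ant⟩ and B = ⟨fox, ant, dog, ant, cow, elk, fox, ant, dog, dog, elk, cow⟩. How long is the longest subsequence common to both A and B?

A longest common subsequence is fox, cow, elk, fox, ant (length 5); the LCS DP confirms no longer common subsequence exists.

5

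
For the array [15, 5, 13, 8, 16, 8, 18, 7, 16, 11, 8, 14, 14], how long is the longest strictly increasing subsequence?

One longest increasing subsequence is 5, 13, 16, 18 (positions 2,3,5,7), of length 4; no longer one exists.

4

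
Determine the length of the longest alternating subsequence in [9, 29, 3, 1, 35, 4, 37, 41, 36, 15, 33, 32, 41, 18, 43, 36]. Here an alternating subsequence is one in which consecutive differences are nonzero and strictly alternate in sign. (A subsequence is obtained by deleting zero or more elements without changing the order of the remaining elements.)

13

Track the best alternating length ending on an up-step vs a down-step at each position: up/down = 1/1, 2/1, 1/3, 1/3, 4/1, 4/5, 6/1, 6/1, 6/7, 6/7, 8/7, 8/9, 10/1, 8/11, 12/1, 12/13.
The maximum over both is 13; one such subsequence is 9, 29, 3, 35, 4, 37, 15, 33, 32, 41, 18, 43, 36.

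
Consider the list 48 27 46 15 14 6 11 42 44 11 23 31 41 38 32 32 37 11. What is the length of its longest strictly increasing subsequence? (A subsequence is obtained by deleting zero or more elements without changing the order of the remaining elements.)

Let dp[i] be the longest increasing subsequence ending at position i. Then dp = [1, 1, 2, 1, 1, 1, 2, 3, 4, 2, 3, 4, 5, 5, 5, 5, 6, 2].
The maximum is 6; one witness is 6, 11, 23, 31, 32, 37 at positions 6,7,11,12,15,17.

6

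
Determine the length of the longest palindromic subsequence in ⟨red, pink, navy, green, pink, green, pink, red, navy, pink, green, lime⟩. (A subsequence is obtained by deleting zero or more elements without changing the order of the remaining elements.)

Using dp[i][j] = 2 + dp[i+1][j−1] if the ends match, else max(dp[i+1][j], dp[i][j−1]):
dp[1][12] = 7. A witness is pink navy pink green pink navy pink at positions 2,3,5,6,7,9,10.

7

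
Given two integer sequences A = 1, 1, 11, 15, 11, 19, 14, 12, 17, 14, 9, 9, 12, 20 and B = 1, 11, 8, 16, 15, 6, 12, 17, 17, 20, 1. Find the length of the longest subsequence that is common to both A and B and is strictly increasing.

5

A longest common strictly increasing subsequence is 1, 11, 15, 17, 20 (length 5); it appears in order in both A and B, and no longer such subsequence exists.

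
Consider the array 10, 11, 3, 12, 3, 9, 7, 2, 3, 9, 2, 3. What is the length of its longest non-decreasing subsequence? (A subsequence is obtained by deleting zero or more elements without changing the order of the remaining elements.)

Let dp[i] be the longest non-decreasing subsequence ending at position i. Then dp = [1, 2, 1, 3, 2, 3, 3, 1, 3, 4, 2, 4].
The maximum is 4; one witness is 3, 3, 9, 9 at positions 3,5,6,10.

4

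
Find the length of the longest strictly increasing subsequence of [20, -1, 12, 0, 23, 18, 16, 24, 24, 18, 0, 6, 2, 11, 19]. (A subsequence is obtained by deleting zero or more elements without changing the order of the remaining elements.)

5

Scanning left to right, the best length ending at each element is: 20→1, -1→1, 12→2, 0→2, 23→3, 18→3, 16→3, 24→4, 24→4, 18→4, 0→2, 6→3, 2→3, 11→4, 19→5.
So the longest increasing subsequence has length 5, e.g. -1, 12, 16, 18, 19.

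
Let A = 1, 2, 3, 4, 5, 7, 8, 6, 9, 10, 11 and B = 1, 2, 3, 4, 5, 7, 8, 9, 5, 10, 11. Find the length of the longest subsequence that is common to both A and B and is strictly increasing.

A longest common strictly increasing subsequence is 1, 2, 3, 4, 5, 7, 8, 9, 10, 11 (length 10); it appears in order in both A and B, and no longer such subsequence exists.

10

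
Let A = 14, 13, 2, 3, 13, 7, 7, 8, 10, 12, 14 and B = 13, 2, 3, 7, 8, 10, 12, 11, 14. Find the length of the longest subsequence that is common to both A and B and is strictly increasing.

7

A longest common strictly increasing subsequence is 2, 3, 7, 8, 10, 12, 14 (length 7); it appears in order in both A and B, and no longer such subsequence exists.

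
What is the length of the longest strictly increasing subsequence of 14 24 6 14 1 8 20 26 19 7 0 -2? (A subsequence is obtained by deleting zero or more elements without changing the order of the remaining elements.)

4

Let dp[i] be the longest increasing subsequence ending at position i. Then dp = [1, 2, 1, 2, 1, 2, 3, 4, 3, 2, 1, 1].
The maximum is 4; one witness is 6, 14, 20, 26 at positions 3,4,7,8.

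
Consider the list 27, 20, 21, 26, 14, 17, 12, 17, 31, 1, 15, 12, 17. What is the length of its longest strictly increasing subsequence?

4

Scanning left to right, the best length ending at each element is: 27→1, 20→1, 21→2, 26→3, 14→1, 17→2, 12→1, 17→2, 31→4, 1→1, 15→2, 12→2, 17→3.
So the longest increasing subsequence has length 4, e.g. 20, 21, 26, 31.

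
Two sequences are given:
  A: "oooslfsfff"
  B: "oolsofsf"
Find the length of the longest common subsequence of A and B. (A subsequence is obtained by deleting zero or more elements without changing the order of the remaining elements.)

6

A longest common subsequence is ooofsf (length 6); the LCS DP confirms no longer common subsequence exists.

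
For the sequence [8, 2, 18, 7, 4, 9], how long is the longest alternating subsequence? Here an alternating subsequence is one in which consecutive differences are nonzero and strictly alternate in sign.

5

Track the best alternating length ending on an up-step vs a down-step at each position: up/down = 1/1, 1/2, 3/1, 3/4, 3/4, 5/4.
The maximum over both is 5; one such subsequence is 8, 2, 18, 7, 9.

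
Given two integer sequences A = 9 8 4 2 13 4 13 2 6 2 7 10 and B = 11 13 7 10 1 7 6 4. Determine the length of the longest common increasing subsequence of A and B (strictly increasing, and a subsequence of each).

A longest common strictly increasing subsequence is 7, 10 (length 2); it appears in order in both A and B, and no longer such subsequence exists.

2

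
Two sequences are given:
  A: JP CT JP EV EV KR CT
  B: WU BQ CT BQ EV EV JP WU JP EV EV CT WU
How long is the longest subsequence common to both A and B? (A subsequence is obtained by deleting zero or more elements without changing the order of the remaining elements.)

A longest common subsequence is JP, JP, EV, EV, CT (length 5); the LCS DP confirms no longer common subsequence exists.

5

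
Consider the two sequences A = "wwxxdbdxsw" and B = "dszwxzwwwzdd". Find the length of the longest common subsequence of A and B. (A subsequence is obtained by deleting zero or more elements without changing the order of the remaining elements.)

A longest common subsequence is wwdd (length 4); the LCS DP confirms no longer common subsequence exists.

4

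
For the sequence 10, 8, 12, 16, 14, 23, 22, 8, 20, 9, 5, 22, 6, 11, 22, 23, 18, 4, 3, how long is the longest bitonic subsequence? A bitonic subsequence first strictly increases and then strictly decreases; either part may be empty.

10

Let inc[i] be the LIS ending at i and dec[i] the longest strictly decreasing subsequence starting at i. inc = [1, 1, 2, 3, 3, 4, 4, 1, 4, 2, 1, 5, 2, 3, 5, 6, 4, 1, 1], dec = [5, 4, 5, 6, 5, 7, 6, 4, 5, 4, 3, 4, 3, 3, 4, 4, 3, 2, 1].
max_i inc[i]+dec[i]−1 = 10, with one witness 10, 12, 16, 23, 22, 20, 9, 6, 4, 3.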